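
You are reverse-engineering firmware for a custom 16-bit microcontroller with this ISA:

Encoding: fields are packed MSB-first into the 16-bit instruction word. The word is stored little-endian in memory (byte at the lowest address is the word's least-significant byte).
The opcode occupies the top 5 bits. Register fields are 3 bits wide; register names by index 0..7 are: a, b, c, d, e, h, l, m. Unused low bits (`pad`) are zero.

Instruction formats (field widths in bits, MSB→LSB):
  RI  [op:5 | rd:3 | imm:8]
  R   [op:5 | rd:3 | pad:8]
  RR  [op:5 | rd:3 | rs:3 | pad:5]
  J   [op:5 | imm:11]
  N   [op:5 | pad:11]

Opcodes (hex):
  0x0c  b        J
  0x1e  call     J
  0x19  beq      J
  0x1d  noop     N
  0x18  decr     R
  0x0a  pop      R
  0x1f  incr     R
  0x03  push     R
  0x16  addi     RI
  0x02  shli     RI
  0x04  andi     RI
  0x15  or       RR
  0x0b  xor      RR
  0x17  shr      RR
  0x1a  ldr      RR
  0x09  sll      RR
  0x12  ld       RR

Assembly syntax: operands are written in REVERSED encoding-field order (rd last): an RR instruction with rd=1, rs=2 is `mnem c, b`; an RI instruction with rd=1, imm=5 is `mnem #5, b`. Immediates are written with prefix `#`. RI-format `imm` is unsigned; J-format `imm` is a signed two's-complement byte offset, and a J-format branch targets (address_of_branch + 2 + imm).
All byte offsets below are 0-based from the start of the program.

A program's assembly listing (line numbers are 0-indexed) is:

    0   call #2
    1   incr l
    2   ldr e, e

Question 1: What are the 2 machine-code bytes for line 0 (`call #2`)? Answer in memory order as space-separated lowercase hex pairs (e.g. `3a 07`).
L0: call op=0x1e:5|imm=2:11 ⇒ 0xf002 ⇒ little 02 f0

02 f0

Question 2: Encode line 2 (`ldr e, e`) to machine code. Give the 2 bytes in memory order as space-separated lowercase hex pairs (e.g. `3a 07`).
80 d4

2. ldr fields op=0x1a:5|rd=4:3|rs=4:3|pad=0:5 → word d480h → 80 d4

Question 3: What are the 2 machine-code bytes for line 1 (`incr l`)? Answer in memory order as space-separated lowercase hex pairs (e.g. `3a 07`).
L1: incr op=0x1f:5|rd=6:3|pad=0:8 ⇒ 0xfe00 ⇒ little 00 fe

00 fe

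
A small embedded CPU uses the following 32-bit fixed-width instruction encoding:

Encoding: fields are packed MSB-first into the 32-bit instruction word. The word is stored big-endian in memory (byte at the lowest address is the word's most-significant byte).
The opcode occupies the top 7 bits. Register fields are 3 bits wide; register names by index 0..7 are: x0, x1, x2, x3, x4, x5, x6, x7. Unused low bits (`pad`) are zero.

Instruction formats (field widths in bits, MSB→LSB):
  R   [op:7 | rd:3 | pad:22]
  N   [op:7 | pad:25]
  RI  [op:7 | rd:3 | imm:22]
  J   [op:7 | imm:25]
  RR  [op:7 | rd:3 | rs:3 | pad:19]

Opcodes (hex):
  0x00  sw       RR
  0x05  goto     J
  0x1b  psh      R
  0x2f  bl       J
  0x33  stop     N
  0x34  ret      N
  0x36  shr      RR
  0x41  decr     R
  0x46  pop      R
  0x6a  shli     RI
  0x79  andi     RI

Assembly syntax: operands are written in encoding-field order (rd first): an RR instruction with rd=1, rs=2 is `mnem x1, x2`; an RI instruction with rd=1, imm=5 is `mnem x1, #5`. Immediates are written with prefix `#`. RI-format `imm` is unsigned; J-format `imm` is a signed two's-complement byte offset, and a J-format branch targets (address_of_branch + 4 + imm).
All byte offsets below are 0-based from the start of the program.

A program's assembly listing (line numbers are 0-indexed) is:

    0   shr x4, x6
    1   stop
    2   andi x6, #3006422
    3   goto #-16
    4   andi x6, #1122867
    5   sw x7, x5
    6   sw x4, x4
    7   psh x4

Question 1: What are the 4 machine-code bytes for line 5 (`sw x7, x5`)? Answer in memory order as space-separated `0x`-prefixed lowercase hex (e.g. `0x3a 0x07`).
0x01 0xe8 0x00 0x00

L5: sw op=0x0:7|rd=7:3|rs=5:3|pad=0:19 ⇒ 0x01e80000 ⇒ big 01 e8 00 00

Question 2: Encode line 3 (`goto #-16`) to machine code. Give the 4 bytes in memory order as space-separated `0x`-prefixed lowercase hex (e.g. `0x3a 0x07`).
0x0b 0xff 0xff 0xf0

3. goto fields op=0x5:7|imm=-16:25 → word 0bfffff0h → 0b ff ff f0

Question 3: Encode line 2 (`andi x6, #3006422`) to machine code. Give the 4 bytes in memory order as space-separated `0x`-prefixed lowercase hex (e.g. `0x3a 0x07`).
2. andi fields op=0x79:7|rd=6:3|imm=3006422:22 → word f3addfd6h → f3 ad df d6

0xf3 0xad 0xdf 0xd6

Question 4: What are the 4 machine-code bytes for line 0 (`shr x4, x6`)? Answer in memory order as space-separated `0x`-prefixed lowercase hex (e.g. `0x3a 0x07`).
0x6d 0x30 0x00 0x00

L0: shr op=0x36:7|rd=4:3|rs=6:3|pad=0:19 ⇒ 0x6d300000 ⇒ big 6d 30 00 00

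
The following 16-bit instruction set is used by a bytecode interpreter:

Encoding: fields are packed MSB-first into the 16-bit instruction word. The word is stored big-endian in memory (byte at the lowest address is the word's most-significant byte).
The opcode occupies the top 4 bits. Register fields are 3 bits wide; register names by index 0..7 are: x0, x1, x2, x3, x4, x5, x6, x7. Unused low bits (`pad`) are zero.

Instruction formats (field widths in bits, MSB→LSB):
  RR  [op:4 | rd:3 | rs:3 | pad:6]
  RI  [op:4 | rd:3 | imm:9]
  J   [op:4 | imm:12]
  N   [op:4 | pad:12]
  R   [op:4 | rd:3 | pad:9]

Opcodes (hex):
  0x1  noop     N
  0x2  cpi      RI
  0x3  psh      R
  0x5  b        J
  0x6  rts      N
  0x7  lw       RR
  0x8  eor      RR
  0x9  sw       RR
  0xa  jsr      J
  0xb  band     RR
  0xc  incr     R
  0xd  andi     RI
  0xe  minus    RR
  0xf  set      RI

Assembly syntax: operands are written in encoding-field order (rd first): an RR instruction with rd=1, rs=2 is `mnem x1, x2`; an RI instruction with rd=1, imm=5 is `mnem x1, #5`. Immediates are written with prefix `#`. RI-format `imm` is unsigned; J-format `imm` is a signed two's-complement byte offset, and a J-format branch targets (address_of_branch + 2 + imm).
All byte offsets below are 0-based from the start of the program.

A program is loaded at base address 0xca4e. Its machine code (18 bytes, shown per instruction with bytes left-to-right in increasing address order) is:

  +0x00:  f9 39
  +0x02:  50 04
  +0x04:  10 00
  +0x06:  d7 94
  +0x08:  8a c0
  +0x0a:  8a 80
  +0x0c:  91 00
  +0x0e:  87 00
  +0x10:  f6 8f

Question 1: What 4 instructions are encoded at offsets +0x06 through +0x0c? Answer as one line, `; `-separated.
+0x06: d7 94 ⇒ word 0xd794 (big)
  op=0xd794>>12=0xd ⇒ andi (RI)
  rd: (w>>9)&0x7=0x3 → x3
  imm: (w>>0)&0x1ff=0x194 → #404
+0x08: 8a c0 ⇒ word 0x8ac0 (big)
  op=0x8ac0>>12=0x8 ⇒ eor (RR)
  rd: (w>>9)&0x7=0x5 → x5
  rs: (w>>6)&0x7=0x3 → x3
+0x0a: 8a 80 ⇒ word 0x8a80 (big)
  op=0x8a80>>12=0x8 ⇒ eor (RR)
  rd: (w>>9)&0x7=0x5 → x5
  rs: (w>>6)&0x7=0x2 → x2
+0x0c: 91 00 ⇒ word 0x9100 (big)
  op=0x9100>>12=0x9 ⇒ sw (RR)
  rd: (w>>9)&0x7=0x0 → x0
  rs: (w>>6)&0x7=0x4 → x4

andi x3, #404; eor x5, x3; eor x5, x2; sw x0, x4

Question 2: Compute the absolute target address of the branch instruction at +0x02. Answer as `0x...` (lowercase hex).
0xca56

+0x02: 50 04 ⇒ word 0x5004 (big)
  opcode bits[15:12]=0x5: b/J
  imm: (w>>0)&0xfff=0x4 → #4
  target = base 0xca4e + off 0x02 + 2 + imm 4 = 0xca56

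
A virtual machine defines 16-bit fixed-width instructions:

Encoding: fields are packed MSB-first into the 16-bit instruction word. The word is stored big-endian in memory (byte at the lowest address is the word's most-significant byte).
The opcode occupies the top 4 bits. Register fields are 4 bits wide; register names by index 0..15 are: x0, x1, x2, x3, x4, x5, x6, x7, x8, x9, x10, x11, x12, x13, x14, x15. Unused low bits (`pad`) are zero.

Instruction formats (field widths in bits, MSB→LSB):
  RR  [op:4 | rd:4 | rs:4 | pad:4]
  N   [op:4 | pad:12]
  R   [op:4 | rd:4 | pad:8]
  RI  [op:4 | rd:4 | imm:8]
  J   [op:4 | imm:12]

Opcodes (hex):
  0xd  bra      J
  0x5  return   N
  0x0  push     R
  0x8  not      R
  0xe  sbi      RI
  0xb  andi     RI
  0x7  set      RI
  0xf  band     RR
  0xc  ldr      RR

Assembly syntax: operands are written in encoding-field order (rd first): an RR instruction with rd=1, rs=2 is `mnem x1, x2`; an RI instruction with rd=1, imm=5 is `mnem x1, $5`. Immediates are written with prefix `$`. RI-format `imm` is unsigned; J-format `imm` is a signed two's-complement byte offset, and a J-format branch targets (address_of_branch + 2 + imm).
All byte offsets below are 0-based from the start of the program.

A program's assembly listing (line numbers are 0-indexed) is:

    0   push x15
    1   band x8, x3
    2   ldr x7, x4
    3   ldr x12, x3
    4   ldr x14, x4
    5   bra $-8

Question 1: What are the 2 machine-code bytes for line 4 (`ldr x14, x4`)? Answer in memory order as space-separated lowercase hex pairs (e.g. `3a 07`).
ce 40

L4: ldr op=0xc:4|rd=14:4|rs=4:4|pad=0:4 ⇒ 0xce40 ⇒ big ce 40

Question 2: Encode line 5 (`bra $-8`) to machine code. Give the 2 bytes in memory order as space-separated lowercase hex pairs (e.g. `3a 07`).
line 5 (bra): pack op=0xd:4|imm=-8:12 = 0xdff8; big→ df f8

df f8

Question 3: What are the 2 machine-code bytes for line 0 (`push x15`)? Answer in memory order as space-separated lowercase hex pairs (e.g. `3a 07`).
L0: push op=0x0:4|rd=15:4|pad=0:8 ⇒ 0x0f00 ⇒ big 0f 00

0f 00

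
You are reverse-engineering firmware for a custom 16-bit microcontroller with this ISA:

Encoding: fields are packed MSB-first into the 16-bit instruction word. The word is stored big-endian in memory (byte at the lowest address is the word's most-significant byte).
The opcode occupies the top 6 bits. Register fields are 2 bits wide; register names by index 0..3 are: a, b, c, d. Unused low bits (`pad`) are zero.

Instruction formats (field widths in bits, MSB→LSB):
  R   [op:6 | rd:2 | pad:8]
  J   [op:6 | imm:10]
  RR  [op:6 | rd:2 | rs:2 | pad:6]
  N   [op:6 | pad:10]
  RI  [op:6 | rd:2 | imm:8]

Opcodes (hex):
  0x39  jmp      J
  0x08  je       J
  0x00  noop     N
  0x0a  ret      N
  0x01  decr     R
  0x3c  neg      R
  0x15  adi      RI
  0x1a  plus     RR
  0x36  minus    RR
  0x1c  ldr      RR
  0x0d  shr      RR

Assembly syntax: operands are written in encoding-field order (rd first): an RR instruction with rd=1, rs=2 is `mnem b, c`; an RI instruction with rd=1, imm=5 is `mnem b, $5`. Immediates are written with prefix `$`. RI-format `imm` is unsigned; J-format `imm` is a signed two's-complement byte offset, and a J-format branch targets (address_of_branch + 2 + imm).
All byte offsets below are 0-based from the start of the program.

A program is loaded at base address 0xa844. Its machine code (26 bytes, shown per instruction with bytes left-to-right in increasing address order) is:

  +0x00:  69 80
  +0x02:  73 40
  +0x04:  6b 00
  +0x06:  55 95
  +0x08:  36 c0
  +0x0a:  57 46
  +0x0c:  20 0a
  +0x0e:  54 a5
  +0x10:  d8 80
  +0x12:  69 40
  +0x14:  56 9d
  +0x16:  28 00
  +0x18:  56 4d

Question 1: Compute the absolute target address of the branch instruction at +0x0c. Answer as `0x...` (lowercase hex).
+0x0c: 20 0a ⇒ word 0x200a (big)
  opcode bits[15:10]=0x8: je/J
  imm: (w>>0)&0x3ff=0xa → $10
  target = base 0xa844 + off 0x0c + 2 + imm 10 = 0xa85c

0xa85c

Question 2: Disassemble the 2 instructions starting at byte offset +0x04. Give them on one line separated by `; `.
plus d, a; adi b, $149

+0x04: 6b 00 ⇒ word 0x6b00 (big)
  top 6b → 0x1a → plus [RR]
  [9:8] rd=3 = d
  [7:6] rs=0 = a
+0x06: 55 95 ⇒ word 0x5595 (big)
  top 6b → 0x15 → adi [RI]
  [9:8] rd=1 = b
  [7:0] imm=149 = $149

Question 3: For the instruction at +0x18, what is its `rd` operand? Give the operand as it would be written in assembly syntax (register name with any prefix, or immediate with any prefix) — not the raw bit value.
+0x18: 56 4d ⇒ word 0x564d (big)
  opcode bits[15:10]=0x15: adi/RI
  rd@[9:8]=0x2 ⇒ c
  imm@[7:0]=0x4d ⇒ $77

c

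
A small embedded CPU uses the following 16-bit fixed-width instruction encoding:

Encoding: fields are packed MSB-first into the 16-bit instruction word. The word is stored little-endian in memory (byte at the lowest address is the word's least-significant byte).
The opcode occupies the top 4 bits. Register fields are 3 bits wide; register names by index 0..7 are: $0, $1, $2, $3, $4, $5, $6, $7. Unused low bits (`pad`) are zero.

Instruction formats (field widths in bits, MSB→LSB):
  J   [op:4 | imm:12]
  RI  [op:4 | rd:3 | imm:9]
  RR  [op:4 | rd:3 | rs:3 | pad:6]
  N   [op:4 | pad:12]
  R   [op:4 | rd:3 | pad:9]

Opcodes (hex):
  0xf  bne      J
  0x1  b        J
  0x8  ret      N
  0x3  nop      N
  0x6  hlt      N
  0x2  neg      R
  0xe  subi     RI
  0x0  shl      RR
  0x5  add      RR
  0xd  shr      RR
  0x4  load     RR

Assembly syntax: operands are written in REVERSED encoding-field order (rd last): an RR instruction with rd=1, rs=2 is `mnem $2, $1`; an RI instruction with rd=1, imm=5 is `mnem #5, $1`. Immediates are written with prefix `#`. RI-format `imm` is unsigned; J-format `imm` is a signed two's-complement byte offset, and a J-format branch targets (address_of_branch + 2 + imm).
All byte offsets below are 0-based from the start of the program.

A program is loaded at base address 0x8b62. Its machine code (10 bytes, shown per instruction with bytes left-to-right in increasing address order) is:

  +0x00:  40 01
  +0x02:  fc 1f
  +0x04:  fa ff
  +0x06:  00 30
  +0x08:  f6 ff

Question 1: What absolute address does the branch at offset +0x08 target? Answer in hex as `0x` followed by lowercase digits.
0x8b62

+0x08: f6 ff ⇒ word 0xfff6 (little)
  op=0xfff6>>12=0xf ⇒ bne (J)
  [11:0] imm=4086 (s12→-10) = #-10
  target = base 0x8b62 + off 0x08 + 2 + imm -10 = 0x8b62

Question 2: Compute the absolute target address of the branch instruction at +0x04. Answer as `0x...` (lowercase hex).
@+04  little-endian(fa ff) = 0xfffa
  opcode bits[15:12]=0xf: bne/J
  imm@[11:0]=0xffa (s12→-6) ⇒ #-6
  target = base 0x8b62 + off 0x04 + 2 + imm -6 = 0x8b62

0x8b62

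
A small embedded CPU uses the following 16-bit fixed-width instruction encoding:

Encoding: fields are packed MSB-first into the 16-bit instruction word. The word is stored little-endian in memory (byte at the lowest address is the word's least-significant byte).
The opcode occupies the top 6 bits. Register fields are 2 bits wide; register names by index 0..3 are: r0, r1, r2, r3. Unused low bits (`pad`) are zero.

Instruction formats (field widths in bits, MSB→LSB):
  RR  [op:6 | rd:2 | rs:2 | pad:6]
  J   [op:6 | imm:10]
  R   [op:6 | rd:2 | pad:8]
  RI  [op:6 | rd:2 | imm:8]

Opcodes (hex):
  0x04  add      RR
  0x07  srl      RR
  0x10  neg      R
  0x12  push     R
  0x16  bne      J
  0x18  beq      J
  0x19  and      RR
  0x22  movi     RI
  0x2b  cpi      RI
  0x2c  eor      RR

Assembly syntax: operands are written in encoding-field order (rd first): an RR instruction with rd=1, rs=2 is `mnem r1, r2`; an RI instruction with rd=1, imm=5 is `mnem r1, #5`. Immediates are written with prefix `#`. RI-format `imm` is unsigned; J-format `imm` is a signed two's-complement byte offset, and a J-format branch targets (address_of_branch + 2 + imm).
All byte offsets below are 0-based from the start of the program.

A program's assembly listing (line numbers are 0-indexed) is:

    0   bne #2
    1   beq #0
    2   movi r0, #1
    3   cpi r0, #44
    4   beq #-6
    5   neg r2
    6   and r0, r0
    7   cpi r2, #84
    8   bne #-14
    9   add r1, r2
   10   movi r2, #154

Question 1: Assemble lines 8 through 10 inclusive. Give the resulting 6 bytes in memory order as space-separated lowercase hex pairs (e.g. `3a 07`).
L8: bne op=0x16:6|imm=-14:10 ⇒ 0x5bf2 ⇒ little f2 5b
L9: add op=0x4:6|rd=1:2|rs=2:2|pad=0:6 ⇒ 0x1180 ⇒ little 80 11
L10: movi op=0x22:6|rd=2:2|imm=154:8 ⇒ 0x8a9a ⇒ little 9a 8a

f2 5b 80 11 9a 8a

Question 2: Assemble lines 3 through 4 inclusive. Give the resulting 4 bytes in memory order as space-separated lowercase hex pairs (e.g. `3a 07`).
L3: cpi op=0x2b:6|rd=0:2|imm=44:8 ⇒ 0xac2c ⇒ little 2c ac
L4: beq op=0x18:6|imm=-6:10 ⇒ 0x63fa ⇒ little fa 63

2c ac fa 63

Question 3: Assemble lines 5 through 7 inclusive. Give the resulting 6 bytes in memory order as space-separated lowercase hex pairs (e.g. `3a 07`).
00 42 00 64 54 ae

L5: neg op=0x10:6|rd=2:2|pad=0:8 ⇒ 0x4200 ⇒ little 00 42
L6: and op=0x19:6|rd=0:2|rs=0:2|pad=0:6 ⇒ 0x6400 ⇒ little 00 64
L7: cpi op=0x2b:6|rd=2:2|imm=84:8 ⇒ 0xae54 ⇒ little 54 ae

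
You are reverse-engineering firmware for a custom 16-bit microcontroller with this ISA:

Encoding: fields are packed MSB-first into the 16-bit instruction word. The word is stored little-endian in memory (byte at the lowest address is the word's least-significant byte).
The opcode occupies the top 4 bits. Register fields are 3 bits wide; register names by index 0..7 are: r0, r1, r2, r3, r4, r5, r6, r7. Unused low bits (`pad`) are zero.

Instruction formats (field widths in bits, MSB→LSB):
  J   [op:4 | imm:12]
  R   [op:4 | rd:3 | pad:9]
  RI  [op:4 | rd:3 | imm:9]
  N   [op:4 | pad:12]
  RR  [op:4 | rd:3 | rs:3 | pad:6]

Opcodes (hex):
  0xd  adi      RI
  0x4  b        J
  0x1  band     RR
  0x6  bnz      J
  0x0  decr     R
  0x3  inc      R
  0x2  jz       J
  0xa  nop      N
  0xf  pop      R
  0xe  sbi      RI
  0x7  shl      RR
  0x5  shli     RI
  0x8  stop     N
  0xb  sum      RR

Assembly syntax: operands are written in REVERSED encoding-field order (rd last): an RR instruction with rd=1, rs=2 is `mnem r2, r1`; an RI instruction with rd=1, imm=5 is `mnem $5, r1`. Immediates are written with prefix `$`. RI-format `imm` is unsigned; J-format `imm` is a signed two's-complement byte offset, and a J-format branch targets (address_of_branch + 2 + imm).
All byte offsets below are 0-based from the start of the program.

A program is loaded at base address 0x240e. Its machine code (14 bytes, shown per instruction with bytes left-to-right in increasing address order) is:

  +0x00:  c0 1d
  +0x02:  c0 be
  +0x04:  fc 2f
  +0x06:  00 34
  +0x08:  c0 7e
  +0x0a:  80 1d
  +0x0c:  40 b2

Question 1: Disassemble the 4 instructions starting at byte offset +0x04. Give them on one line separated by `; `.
@+04  little-endian(fc 2f) = 0x2ffc
  top 4b → 0x2 → jz [J]
  [11:0] imm=4092 (s12→-4) = $-4
@+06  little-endian(00 34) = 0x3400
  top 4b → 0x3 → inc [R]
  [11:9] rd=2 = r2
@+08  little-endian(c0 7e) = 0x7ec0
  top 4b → 0x7 → shl [RR]
  [11:9] rd=7 = r7
  [8:6] rs=3 = r3
@+0a  little-endian(80 1d) = 0x1d80
  top 4b → 0x1 → band [RR]
  [11:9] rd=6 = r6
  [8:6] rs=6 = r6

jz $-4; inc r2; shl r3, r7; band r6, r6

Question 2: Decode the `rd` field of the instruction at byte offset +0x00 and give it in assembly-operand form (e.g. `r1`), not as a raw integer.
@+00  little-endian(c0 1d) = 0x1dc0
  opcode bits[15:12]=0x1: band/RR
  rd@[11:9]=0x6 ⇒ r6
  rs@[8:6]=0x7 ⇒ r7

r6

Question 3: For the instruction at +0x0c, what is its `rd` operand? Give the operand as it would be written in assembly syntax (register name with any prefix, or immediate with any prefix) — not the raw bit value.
[0c] 40 b2 → 0xb240
  opcode bits[15:12]=0xb: sum/RR
  rd: (w>>9)&0x7=0x1 → r1
  rs: (w>>6)&0x7=0x1 → r1

r1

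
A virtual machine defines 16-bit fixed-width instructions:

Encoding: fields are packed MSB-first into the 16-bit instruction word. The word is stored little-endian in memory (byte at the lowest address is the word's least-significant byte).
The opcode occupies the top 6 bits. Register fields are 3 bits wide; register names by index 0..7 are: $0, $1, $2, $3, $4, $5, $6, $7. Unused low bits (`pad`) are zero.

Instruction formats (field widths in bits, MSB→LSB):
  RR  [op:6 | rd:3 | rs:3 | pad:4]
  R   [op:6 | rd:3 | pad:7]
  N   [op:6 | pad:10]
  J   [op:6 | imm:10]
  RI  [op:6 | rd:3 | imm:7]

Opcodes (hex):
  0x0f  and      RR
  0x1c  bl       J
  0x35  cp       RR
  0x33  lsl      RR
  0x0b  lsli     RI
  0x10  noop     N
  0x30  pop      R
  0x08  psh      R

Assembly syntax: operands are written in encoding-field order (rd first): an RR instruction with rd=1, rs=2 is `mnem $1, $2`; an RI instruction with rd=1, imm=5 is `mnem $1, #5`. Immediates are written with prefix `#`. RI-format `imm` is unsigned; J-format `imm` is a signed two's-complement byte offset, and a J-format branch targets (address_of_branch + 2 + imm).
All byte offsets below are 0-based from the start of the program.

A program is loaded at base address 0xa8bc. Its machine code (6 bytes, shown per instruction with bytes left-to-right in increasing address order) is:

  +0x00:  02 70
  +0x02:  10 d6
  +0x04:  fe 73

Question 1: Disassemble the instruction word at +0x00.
bl #2

@+00  little-endian(02 70) = 0x7002
  top 6b → 0x1c → bl [J]
  imm: (w>>0)&0x3ff=0x2 → #2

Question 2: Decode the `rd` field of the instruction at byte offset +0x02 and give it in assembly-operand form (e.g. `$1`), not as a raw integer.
@+02  little-endian(10 d6) = 0xd610
  top 6b → 0x35 → cp [RR]
  rd@[9:7]=0x4 ⇒ $4
  rs@[6:4]=0x1 ⇒ $1

$4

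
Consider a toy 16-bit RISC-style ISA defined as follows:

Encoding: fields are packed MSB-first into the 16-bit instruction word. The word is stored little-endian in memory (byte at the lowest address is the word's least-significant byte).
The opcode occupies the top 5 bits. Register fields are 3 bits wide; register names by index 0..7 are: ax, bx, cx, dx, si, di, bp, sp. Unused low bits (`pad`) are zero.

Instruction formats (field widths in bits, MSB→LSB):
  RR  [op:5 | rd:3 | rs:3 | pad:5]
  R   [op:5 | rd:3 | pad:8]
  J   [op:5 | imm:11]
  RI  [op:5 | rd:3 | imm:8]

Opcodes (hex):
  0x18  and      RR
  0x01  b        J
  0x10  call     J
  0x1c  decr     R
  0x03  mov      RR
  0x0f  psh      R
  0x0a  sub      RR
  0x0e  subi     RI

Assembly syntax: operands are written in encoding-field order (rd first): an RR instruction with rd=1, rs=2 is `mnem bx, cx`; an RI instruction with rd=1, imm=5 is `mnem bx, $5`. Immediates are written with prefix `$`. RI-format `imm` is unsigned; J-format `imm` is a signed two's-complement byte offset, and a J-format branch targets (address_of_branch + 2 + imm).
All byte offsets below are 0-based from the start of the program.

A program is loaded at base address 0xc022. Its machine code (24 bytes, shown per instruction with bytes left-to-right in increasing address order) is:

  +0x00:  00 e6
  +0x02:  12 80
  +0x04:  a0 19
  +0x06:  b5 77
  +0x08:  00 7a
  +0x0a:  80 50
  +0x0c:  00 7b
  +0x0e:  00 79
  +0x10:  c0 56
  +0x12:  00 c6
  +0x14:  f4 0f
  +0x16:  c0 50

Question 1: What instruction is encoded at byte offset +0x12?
+0x12: 00 c6 ⇒ word 0xc600 (little)
  op=0xc600>>11=0x18 ⇒ and (RR)
  [10:8] rd=6 = bp
  [7:5] rs=0 = ax

and bp, ax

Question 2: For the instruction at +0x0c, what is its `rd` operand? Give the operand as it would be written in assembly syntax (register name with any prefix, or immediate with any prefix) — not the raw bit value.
off 0x0c: read 00 7b as little → 0x7b00
  top 5b → 0xf → psh [R]
  rd@[10:8]=0x3 ⇒ dx

dx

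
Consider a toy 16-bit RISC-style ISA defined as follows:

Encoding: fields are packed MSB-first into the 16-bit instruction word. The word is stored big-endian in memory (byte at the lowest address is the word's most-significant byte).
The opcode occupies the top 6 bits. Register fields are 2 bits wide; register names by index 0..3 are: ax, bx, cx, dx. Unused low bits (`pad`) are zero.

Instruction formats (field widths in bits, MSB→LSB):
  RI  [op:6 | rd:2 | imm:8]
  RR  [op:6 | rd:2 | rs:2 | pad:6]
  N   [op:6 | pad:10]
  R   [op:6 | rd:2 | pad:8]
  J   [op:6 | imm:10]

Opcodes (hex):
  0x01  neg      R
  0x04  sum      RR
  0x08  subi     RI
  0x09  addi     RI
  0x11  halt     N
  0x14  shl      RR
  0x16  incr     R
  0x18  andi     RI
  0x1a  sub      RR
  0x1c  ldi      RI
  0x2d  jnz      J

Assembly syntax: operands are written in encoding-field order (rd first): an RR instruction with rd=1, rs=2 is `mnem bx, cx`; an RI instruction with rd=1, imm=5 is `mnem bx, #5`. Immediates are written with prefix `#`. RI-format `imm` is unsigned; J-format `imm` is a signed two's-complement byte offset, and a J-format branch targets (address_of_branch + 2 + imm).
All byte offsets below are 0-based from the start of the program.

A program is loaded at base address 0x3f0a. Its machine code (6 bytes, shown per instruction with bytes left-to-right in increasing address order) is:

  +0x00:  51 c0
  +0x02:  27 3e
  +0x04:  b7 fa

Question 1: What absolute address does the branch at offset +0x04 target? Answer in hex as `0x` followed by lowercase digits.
off 0x04: read b7 fa as big → 0xb7fa
  top 6b → 0x2d → jnz [J]
  imm: (w>>0)&0x3ff=0x3fa (s10→-6) → #-6
  target = base 0x3f0a + off 0x04 + 2 + imm -6 = 0x3f0a

0x3f0a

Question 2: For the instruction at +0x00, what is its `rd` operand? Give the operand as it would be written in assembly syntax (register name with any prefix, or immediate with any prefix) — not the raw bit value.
bx

+0x00: 51 c0 ⇒ word 0x51c0 (big)
  op=0x51c0>>10=0x14 ⇒ shl (RR)
  [9:8] rd=1 = bx
  [7:6] rs=3 = dx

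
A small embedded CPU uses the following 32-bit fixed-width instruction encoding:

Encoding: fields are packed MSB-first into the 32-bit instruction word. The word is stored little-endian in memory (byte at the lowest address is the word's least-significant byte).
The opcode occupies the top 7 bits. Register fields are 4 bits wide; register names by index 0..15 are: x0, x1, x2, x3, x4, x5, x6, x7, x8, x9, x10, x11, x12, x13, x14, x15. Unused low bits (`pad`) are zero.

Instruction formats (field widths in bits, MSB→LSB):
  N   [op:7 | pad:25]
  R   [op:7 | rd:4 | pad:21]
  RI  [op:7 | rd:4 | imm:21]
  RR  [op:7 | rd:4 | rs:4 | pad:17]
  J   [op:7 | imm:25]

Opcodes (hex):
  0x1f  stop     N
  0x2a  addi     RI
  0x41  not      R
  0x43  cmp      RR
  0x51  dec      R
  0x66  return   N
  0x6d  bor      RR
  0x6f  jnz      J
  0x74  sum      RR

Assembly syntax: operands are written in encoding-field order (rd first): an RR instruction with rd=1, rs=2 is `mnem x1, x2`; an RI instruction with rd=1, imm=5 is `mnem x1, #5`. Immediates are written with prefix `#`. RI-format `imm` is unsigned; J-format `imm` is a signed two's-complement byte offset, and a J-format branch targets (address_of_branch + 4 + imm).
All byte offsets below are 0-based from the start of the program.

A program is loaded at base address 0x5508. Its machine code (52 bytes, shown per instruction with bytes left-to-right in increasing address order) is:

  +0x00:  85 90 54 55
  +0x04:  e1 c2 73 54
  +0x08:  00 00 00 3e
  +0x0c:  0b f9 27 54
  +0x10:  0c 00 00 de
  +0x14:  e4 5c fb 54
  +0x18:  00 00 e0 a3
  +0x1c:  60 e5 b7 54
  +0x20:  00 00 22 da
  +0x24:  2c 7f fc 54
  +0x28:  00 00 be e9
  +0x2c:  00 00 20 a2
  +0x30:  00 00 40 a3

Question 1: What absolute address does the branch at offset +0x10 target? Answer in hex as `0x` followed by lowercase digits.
@+10  little-endian(0c 00 00 de) = 0xde00000c
  op=0xde00000c>>25=0x6f ⇒ jnz (J)
  imm: (w>>0)&0x1ffffff=0xc → #12
  target = base 0x5508 + off 0x10 + 4 + imm 12 = 0x5528

0x5528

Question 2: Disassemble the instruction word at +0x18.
dec x15

off 0x18: read 00 00 e0 a3 as little → 0xa3e00000
  op=0xa3e00000>>25=0x51 ⇒ dec (R)
  rd@[24:21]=0xf ⇒ x15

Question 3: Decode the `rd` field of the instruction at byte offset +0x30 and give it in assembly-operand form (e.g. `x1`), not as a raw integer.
x10

+0x30: 00 00 40 a3 ⇒ word 0xa3400000 (little)
  opcode bits[31:25]=0x51: dec/R
  rd@[24:21]=0xa ⇒ x10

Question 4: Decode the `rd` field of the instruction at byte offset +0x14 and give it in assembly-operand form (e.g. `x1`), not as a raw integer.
@+14  little-endian(e4 5c fb 54) = 0x54fb5ce4
  top 7b → 0x2a → addi [RI]
  rd@[24:21]=0x7 ⇒ x7
  imm@[20:0]=0x1b5ce4 ⇒ #1793252

x7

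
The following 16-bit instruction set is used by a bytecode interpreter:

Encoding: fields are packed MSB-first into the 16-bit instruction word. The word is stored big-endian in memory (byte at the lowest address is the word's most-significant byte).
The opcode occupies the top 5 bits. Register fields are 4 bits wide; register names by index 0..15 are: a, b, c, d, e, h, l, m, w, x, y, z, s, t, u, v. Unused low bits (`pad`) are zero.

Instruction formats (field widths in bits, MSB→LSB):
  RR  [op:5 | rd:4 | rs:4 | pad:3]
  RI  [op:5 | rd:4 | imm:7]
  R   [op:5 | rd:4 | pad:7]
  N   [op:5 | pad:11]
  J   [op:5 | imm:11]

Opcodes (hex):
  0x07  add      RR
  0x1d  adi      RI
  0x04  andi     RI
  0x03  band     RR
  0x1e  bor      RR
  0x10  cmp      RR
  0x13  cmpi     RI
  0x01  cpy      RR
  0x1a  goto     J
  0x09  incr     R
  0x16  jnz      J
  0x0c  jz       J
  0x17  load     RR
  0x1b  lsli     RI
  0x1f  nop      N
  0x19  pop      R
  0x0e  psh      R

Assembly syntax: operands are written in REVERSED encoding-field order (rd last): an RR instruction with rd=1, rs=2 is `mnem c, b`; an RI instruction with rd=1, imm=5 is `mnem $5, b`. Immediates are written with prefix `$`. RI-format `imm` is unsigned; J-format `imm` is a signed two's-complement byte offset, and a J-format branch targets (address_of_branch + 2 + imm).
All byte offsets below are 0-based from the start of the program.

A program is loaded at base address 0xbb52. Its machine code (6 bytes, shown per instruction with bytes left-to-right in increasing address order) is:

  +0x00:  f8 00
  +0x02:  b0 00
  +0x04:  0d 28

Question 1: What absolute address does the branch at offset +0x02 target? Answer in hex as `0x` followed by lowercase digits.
off 0x02: read b0 00 as big → 0xb000
  top 5b → 0x16 → jnz [J]
  imm: (w>>0)&0x7ff=0x0 → $0
  target = base 0xbb52 + off 0x02 + 2 + imm 0 = 0xbb56

0xbb56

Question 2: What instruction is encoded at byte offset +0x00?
@+00  big-endian(f8 00) = 0xf800
  opcode bits[15:11]=0x1f: nop/N

nop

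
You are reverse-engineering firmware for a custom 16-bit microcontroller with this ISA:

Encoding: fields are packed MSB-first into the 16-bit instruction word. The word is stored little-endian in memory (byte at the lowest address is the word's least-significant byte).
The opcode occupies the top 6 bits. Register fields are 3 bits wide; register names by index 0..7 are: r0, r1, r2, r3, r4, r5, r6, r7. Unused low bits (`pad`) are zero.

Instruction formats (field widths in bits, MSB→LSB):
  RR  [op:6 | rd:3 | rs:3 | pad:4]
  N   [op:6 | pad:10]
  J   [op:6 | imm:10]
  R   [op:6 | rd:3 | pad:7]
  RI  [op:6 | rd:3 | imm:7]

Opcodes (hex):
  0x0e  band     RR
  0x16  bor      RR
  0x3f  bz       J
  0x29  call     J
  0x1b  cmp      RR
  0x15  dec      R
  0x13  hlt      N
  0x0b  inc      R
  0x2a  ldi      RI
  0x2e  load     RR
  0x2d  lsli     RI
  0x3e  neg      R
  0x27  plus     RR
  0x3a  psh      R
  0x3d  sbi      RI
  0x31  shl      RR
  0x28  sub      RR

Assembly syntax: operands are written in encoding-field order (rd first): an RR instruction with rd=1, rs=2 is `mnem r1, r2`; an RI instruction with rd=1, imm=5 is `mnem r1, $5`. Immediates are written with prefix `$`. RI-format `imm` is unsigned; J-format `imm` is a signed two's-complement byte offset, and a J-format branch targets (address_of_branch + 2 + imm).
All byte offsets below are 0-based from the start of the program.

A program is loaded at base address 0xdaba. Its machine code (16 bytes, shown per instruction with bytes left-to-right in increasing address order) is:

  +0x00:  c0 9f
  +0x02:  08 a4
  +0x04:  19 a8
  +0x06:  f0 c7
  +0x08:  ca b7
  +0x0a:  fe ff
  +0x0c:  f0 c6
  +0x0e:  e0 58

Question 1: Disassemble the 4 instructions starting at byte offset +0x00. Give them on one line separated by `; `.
plus r7, r4; call $8; ldi r0, $25; shl r7, r7

@+00  little-endian(c0 9f) = 0x9fc0
  op=0x9fc0>>10=0x27 ⇒ plus (RR)
  rd@[9:7]=0x7 ⇒ r7
  rs@[6:4]=0x4 ⇒ r4
@+02  little-endian(08 a4) = 0xa408
  op=0xa408>>10=0x29 ⇒ call (J)
  imm@[9:0]=0x8 ⇒ $8
@+04  little-endian(19 a8) = 0xa819
  op=0xa819>>10=0x2a ⇒ ldi (RI)
  rd@[9:7]=0x0 ⇒ r0
  imm@[6:0]=0x19 ⇒ $25
@+06  little-endian(f0 c7) = 0xc7f0
  op=0xc7f0>>10=0x31 ⇒ shl (RR)
  rd@[9:7]=0x7 ⇒ r7
  rs@[6:4]=0x7 ⇒ r7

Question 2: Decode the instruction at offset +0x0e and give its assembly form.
+0x0e: e0 58 ⇒ word 0x58e0 (little)
  top 6b → 0x16 → bor [RR]
  [9:7] rd=1 = r1
  [6:4] rs=6 = r6

bor r1, r6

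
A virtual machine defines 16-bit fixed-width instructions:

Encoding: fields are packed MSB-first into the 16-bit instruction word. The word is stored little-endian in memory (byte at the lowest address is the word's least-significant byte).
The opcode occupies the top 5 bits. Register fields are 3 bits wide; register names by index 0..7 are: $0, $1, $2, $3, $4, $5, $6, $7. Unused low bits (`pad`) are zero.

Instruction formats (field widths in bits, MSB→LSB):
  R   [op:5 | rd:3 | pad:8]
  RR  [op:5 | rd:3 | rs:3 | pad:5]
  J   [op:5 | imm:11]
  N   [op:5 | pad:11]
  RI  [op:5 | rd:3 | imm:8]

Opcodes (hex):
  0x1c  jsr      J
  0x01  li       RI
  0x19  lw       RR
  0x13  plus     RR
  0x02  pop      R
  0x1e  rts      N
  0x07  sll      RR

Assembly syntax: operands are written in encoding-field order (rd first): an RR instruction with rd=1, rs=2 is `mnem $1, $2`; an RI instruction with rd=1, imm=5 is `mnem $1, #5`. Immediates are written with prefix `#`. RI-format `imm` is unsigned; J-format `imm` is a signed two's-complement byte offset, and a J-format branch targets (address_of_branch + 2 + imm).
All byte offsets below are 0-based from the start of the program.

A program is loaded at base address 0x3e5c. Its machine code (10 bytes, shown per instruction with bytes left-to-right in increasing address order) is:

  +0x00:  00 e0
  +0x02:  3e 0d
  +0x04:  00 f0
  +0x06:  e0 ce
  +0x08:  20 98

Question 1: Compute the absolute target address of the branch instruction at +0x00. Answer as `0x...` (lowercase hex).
+0x00: 00 e0 ⇒ word 0xe000 (little)
  opcode bits[15:11]=0x1c: jsr/J
  imm@[10:0]=0x0 ⇒ #0
  target = base 0x3e5c + off 0x00 + 2 + imm 0 = 0x3e5e

0x3e5e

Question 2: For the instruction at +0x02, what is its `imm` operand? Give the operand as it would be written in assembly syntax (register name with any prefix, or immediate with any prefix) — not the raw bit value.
@+02  little-endian(3e 0d) = 0x0d3e
  opcode bits[15:11]=0x1: li/RI
  rd@[10:8]=0x5 ⇒ $5
  imm@[7:0]=0x3e ⇒ #62

#62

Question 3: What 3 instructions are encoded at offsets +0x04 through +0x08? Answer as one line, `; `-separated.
rts; lw $6, $7; plus $0, $1

@+04  little-endian(00 f0) = 0xf000
  opcode bits[15:11]=0x1e: rts/N
@+06  little-endian(e0 ce) = 0xcee0
  opcode bits[15:11]=0x19: lw/RR
  [10:8] rd=6 = $6
  [7:5] rs=7 = $7
@+08  little-endian(20 98) = 0x9820
  opcode bits[15:11]=0x13: plus/RR
  [10:8] rd=0 = $0
  [7:5] rs=1 = $1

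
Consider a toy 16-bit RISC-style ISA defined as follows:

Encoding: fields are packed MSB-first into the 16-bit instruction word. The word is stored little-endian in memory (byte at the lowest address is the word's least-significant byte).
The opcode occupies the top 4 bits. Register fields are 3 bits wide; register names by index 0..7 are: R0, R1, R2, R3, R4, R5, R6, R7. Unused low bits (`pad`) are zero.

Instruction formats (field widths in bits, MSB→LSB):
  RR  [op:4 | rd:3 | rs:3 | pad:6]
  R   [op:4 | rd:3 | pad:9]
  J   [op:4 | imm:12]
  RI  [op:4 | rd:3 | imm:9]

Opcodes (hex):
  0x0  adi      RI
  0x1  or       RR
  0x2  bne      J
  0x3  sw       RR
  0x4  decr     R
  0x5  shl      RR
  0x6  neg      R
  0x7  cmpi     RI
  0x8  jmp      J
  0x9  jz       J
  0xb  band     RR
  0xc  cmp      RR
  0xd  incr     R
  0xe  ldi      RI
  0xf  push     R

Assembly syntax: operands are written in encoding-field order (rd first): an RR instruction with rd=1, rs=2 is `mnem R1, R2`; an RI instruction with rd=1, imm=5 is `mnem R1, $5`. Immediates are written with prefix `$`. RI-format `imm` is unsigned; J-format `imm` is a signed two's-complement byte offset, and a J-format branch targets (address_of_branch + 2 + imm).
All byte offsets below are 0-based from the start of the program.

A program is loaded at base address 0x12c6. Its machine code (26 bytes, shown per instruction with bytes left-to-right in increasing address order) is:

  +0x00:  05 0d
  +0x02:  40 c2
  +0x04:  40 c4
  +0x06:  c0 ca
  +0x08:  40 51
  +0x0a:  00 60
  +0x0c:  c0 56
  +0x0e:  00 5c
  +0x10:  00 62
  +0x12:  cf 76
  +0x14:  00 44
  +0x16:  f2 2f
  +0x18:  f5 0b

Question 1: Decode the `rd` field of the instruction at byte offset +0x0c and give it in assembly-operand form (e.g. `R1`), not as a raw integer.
R3

off 0x0c: read c0 56 as little → 0x56c0
  opcode bits[15:12]=0x5: shl/RR
  rd: (w>>9)&0x7=0x3 → R3
  rs: (w>>6)&0x7=0x3 → R3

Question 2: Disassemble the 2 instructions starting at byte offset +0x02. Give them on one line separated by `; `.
cmp R1, R1; cmp R2, R1

+0x02: 40 c2 ⇒ word 0xc240 (little)
  top 4b → 0xc → cmp [RR]
  rd: (w>>9)&0x7=0x1 → R1
  rs: (w>>6)&0x7=0x1 → R1
+0x04: 40 c4 ⇒ word 0xc440 (little)
  top 4b → 0xc → cmp [RR]
  rd: (w>>9)&0x7=0x2 → R2
  rs: (w>>6)&0x7=0x1 → R1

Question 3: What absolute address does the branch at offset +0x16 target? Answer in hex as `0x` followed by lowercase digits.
[16] f2 2f → 0x2ff2
  op=0x2ff2>>12=0x2 ⇒ bne (J)
  [11:0] imm=4082 (s12→-14) = $-14
  target = base 0x12c6 + off 0x16 + 2 + imm -14 = 0x12d0

0x12d0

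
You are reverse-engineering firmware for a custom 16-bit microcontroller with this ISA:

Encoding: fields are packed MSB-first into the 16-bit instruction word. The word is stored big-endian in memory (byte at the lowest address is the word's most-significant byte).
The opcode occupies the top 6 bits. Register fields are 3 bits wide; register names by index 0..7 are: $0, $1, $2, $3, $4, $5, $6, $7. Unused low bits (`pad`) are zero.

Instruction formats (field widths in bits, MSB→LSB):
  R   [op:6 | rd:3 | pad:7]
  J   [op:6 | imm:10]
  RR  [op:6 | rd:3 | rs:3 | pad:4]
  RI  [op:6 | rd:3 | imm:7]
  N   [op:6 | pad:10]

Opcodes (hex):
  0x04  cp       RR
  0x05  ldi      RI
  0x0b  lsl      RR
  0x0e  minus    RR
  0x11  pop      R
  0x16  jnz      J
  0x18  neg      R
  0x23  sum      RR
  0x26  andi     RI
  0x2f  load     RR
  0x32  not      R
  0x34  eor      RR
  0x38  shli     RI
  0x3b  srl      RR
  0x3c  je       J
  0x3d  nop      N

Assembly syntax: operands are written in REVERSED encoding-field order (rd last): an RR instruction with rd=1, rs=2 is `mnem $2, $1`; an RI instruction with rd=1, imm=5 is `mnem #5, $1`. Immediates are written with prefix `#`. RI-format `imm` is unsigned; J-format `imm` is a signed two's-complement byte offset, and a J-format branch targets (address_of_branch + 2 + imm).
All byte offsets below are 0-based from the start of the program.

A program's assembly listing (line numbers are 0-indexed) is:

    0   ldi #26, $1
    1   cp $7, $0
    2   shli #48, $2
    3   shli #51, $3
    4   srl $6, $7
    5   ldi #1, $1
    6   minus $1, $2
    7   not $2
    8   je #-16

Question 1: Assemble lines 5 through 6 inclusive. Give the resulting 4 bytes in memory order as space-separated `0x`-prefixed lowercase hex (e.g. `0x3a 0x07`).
0x14 0x81 0x39 0x10

5. ldi fields op=0x5:6|rd=1:3|imm=1:7 → word 1481h → 14 81
6. minus fields op=0xe:6|rd=2:3|rs=1:3|pad=0:4 → word 3910h → 39 10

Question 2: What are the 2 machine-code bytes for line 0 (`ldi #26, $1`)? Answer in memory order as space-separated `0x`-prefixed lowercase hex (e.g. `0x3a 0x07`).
0x14 0x9a

line 0 (ldi): pack op=0x5:6|rd=1:3|imm=26:7 = 0x149a; big→ 14 9a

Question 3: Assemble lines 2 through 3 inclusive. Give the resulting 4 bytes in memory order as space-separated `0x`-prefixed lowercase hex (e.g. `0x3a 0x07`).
0xe1 0x30 0xe1 0xb3

line 2 (shli): pack op=0x38:6|rd=2:3|imm=48:7 = 0xe130; big→ e1 30
line 3 (shli): pack op=0x38:6|rd=3:3|imm=51:7 = 0xe1b3; big→ e1 b3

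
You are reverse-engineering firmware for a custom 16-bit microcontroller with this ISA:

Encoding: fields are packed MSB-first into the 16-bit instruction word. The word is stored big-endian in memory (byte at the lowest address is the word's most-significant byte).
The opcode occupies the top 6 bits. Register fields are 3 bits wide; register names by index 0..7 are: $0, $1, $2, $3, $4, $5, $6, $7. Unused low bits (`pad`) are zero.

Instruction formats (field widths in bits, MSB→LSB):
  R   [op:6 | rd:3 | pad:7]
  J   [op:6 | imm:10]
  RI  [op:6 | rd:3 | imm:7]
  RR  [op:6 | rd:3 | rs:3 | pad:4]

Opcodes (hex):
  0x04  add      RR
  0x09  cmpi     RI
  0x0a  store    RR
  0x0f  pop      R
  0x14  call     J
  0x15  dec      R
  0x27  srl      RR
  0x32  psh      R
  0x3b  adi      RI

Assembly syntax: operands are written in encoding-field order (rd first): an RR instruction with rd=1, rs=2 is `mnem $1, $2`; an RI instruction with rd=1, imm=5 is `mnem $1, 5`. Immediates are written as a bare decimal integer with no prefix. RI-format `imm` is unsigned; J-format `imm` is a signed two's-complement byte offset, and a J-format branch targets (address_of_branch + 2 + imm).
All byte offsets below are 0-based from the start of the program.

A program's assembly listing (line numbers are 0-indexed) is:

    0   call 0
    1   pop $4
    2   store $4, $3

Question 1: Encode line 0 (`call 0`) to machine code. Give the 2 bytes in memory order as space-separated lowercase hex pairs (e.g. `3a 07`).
line 0 (call): pack op=0x14:6|imm=0:10 = 0x5000; big→ 50 00

50 00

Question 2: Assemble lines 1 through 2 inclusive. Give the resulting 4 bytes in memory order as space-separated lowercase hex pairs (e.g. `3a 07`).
3e 00 2a 30

line 1 (pop): pack op=0xf:6|rd=4:3|pad=0:7 = 0x3e00; big→ 3e 00
line 2 (store): pack op=0xa:6|rd=4:3|rs=3:3|pad=0:4 = 0x2a30; big→ 2a 30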